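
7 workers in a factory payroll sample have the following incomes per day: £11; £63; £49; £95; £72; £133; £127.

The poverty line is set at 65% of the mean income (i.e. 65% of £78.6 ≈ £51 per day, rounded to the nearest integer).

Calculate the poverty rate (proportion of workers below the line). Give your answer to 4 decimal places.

2 of the 7 workers have income below £51.
H = 2/7 = 0.2857.

0.2857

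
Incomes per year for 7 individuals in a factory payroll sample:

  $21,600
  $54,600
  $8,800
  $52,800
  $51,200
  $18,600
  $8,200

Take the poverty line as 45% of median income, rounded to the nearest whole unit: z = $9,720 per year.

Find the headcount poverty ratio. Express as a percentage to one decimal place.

28.6%

2 of the 7 individuals have income below $9,720.
H = 2/7 = 28.6%.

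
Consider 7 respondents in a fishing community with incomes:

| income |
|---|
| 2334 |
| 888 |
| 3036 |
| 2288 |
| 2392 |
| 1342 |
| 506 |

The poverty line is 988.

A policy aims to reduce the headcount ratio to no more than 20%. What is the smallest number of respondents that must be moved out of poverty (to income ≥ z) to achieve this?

1

2 of the 7 respondents are poor, so H = 2/7 = 0.286.
A headcount ratio of at most 20% allows at most ⌊0.20 × 7⌋ = 1 poor respondents.
So at least 2 − 1 = 1 must be lifted.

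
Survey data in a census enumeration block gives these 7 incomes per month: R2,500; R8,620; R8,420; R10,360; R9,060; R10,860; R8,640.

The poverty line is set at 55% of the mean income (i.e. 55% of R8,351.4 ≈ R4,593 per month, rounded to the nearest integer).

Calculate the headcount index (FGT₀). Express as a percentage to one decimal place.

14.3%

1 of the 7 respondents have income below R4,593.
H = 1/7 = 14.3%.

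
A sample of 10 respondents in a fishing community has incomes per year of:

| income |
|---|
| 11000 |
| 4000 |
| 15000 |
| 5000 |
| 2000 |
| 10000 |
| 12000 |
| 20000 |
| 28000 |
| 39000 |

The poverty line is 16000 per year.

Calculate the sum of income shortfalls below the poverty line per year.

53000

Incomes under z: 2000, 4000, 5000, 10000, 11000, 12000, 15000 (q = 7 of N = 10).
Individual gaps: 16000−2000 = 14000; 16000−4000 = 12000; 16000−5000 = 11000; 16000−10000 = 6000; 16000−11000 = 5000; 16000−12000 = 4000; 16000−15000 = 1000.
Aggregate gap = 53000.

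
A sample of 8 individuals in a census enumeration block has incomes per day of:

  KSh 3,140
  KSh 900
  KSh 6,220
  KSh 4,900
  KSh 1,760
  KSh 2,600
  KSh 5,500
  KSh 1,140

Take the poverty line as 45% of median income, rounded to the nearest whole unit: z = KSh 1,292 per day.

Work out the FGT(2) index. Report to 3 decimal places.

Below z: KSh 900, KSh 1,140 (q = 2 of N = 8).
Normalized shortfalls: (1292−900)/1292 = 0.3034; (1292−1140)/1292 = 0.1176.
Squared: 0.0921; 0.0138.
Sum = 0.105896; P₂ = 0.105896 / 8 = 0.013.

0.013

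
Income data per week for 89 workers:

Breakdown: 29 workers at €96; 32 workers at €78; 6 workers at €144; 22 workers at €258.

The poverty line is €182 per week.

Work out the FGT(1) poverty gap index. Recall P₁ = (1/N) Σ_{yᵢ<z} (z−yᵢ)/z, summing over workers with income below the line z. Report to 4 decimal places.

0.3735

Below the line: 32×€78, 29×€96, 6×€144 (q = 67 of N = 89).
Normalized shortfalls: (182−78)/182 = 0.5714 (×32); (182−96)/182 = 0.4725 (×29); (182−144)/182 = 0.2088 (×6).
Sum of shortfalls = 33.241758; P₁ averages over all N: 33.241758 / 89 = 0.3735.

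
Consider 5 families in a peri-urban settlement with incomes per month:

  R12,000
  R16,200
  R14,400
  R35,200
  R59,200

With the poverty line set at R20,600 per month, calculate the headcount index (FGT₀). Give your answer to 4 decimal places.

0.6000

3 of the 5 families have income below R20,600.
H = 3/5 = 0.6000.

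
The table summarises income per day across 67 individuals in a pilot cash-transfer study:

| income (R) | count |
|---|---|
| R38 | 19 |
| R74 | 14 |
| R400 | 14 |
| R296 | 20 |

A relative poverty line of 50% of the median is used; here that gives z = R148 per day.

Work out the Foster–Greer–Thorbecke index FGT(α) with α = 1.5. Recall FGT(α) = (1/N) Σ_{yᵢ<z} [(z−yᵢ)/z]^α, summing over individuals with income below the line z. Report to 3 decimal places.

Below the line: 19×R38, 14×R74 (q = 33 of N = 67).
Gap ratios (z−y)/z: (148−38)/148 = 0.7432 (×19); (148−74)/148 = 0.5000 (×14).
Raised to α = 1.5: 0.64076 (×19); 0.35355 (×14).
Sum = 17.124217; FGT(1.5) = 17.124217 / 67 = 0.256.

0.256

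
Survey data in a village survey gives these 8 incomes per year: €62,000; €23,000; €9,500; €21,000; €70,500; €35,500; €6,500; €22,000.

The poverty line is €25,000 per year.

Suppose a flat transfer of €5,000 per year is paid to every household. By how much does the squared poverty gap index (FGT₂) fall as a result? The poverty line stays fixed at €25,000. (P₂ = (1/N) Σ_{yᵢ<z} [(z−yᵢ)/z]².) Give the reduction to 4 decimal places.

Before: below the line — €6,500, €9,500, €21,000, €22,000, €23,000; squared poverty gap index (FGT₂) = 0.122300.
After the €5,000 transfer: below the line — €11,500, €14,500; squared poverty gap index (FGT₂) = 0.058500.
Reduction = 0.122300 − 0.058500 = 0.0638.

0.0638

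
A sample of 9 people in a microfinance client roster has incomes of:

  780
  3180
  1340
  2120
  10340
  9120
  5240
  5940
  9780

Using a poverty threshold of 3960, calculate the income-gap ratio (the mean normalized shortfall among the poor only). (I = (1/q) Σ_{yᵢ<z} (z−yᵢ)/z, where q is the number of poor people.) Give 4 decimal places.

Incomes under z: 780, 1340, 2120, 3180 (q = 4 of N = 9).
Relative gaps: 0.8030, 0.6616, 0.4646, 0.1970; sum = 2.126263.
I averages over the q = 4 poor units only: 2.126263 / 4 = 0.5316.

0.5316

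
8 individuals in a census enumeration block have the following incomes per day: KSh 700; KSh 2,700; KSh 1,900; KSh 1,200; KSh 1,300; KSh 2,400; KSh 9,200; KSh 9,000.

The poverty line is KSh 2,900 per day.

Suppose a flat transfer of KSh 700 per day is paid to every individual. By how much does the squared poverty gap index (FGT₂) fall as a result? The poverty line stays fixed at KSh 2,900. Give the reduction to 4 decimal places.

0.1104

Before: below the line — KSh 700, KSh 1,200, KSh 1,300, KSh 1,900, KSh 2,400, KSh 2,700; squared poverty gap index (FGT₂) = 0.172117.
After the KSh 700 transfer: below the line — KSh 1,400, KSh 1,900, KSh 2,000, KSh 2,600; squared poverty gap index (FGT₂) = 0.061683.
Reduction = 0.172117 − 0.061683 = 0.1104.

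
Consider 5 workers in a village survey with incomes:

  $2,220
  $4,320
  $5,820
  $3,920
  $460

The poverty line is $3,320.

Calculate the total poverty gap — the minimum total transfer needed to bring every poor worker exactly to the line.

$3,960

Below z: $460, $2,220 (q = 2 of N = 5).
Individual gaps: 3320−460 = 2860; 3320−2220 = 1100.
Aggregate gap = $3,960.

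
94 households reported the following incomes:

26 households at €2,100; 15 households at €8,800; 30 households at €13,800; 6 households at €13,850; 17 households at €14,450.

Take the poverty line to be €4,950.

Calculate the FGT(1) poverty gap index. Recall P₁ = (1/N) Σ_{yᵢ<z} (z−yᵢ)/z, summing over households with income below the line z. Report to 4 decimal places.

Poor units: 26×€2,100 (q = 26 of N = 94).
Normalized shortfalls: (4950−2100)/4950 = 0.5758 (×26).
Σ = 14.969697. Dividing by the full population N = 94 gives P₁ = 0.1593.

0.1593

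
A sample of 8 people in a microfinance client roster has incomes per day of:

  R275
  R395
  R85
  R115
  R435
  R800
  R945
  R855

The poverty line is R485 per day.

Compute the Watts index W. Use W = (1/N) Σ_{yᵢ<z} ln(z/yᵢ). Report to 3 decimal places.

Below z: R85, R115, R275, R395, R435 (q = 5 of N = 8).
Log gaps: ln(485/85) = 1.7415; ln(485/115) = 1.4392; ln(485/275) = 0.5674; ln(485/395) = 0.2053; ln(485/435) = 0.1088.
W = 4.062158 / 8 = 0.508.

0.508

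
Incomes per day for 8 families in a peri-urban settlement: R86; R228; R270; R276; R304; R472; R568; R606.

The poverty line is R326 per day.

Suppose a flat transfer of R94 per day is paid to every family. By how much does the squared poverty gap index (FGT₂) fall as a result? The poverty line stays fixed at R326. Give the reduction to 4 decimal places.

Before: below the line — R86, R228, R270, R276, R304; squared poverty gap index (FGT₂) = 0.086242.
After the R94 transfer: below the line — R180, R322; squared poverty gap index (FGT₂) = 0.025090.
Reduction = 0.086242 − 0.025090 = 0.0612.

0.0612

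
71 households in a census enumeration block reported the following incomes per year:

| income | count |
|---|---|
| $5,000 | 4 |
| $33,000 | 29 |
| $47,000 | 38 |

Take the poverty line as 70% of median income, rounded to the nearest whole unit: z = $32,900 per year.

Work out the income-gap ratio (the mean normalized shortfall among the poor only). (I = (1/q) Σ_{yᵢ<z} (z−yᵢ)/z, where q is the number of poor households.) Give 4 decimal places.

Incomes under z: 4×$5,000 (q = 4 of N = 71).
Relative gaps: 0.8480 (×4); sum = 3.392097.
The income-gap ratio divides by q (the poor only): 3.392097 / 4 = 0.8480.

0.8480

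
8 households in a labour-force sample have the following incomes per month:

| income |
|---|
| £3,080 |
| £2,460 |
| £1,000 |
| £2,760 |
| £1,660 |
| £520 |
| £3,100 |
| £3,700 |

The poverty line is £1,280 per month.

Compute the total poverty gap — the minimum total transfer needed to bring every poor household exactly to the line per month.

£1,040

Below the line: £520, £1,000 (q = 2 of N = 8).
Individual gaps: 1280−520 = 760; 1280−1000 = 280.
Aggregate gap = £1,040.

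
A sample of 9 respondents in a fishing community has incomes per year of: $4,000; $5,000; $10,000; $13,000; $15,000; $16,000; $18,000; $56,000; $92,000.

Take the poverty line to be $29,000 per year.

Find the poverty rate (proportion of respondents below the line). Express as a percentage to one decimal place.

77.8%

7 of the 9 respondents have income below $29,000.
H = 7/9 = 77.8%.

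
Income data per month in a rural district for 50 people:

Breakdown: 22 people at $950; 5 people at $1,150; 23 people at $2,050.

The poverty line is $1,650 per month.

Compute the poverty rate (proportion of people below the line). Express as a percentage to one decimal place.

27 of the 50 people have income below $1,650.
H = 27/50 = 54.0%.

54.0%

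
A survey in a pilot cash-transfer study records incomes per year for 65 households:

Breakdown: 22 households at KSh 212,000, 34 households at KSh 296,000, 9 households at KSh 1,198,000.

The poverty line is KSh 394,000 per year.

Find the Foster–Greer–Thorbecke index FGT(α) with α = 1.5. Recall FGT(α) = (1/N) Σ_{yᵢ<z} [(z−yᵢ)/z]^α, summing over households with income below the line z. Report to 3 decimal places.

0.171

Below the line: 22×KSh 212,000, 34×KSh 296,000 (q = 56 of N = 65).
Relative gaps: (394000−212000)/394000 = 0.4619 (×22); (394000−296000)/394000 = 0.2487 (×34).
Raised to α = 1.5: 0.31395 (×22); 0.12405 (×34).
Sum = 11.124617; FGT(1.5) = 11.124617 / 65 = 0.171.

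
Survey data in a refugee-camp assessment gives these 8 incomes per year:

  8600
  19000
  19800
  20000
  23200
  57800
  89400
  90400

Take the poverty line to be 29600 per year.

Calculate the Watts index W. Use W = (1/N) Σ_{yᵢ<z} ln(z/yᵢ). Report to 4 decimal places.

0.3396

Below the line: 8600, 19000, 19800, 20000, 23200 (q = 5 of N = 8).
Log gaps: ln(29600/8600) = 1.2360; ln(29600/19000) = 0.4433; ln(29600/19800) = 0.4021; ln(29600/20000) = 0.3920; ln(29600/23200) = 0.2436.
W = 2.717104 / 8 = 0.3396.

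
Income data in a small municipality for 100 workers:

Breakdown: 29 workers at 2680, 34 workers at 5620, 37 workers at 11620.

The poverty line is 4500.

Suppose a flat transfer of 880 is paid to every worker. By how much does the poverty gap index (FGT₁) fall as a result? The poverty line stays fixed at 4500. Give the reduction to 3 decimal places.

Before: below the line — 29×2680; poverty gap index (FGT₁) = 0.11729.
After the 880 transfer: below the line — 29×3560; poverty gap index (FGT₁) = 0.06058.
Reduction = 0.11729 − 0.06058 = 0.057.

0.057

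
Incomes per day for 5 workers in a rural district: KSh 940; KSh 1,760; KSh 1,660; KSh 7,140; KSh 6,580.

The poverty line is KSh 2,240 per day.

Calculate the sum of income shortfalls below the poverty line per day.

KSh 2,360

Below the line: KSh 940, KSh 1,660, KSh 1,760 (q = 3 of N = 5).
Individual gaps: 2240−940 = 1300; 2240−1660 = 580; 2240−1760 = 480.
Aggregate gap = KSh 2,360.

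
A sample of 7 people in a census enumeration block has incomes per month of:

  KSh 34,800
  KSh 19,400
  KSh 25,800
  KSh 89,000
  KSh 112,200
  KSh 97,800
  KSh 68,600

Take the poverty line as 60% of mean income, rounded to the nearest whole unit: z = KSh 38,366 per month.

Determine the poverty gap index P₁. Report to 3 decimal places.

0.131

Incomes under z: KSh 19,400, KSh 25,800, KSh 34,800 (q = 3 of N = 7).
Normalized shortfalls: (38366−19400)/38366 = 0.4943; (38366−25800)/38366 = 0.3275; (38366−34800)/38366 = 0.0929.
Σ = 0.914820. Dividing by the full population N = 7 gives P₁ = 0.131.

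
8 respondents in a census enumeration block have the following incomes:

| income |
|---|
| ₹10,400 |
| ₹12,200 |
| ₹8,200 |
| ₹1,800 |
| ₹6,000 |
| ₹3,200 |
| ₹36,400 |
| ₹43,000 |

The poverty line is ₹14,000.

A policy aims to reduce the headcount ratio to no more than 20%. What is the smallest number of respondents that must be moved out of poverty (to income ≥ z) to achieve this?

5

6 of the 8 respondents are poor, so H = 6/8 = 0.750.
A headcount ratio of at most 20% allows at most ⌊0.20 × 8⌋ = 1 poor respondents.
So at least 6 − 1 = 5 must be lifted.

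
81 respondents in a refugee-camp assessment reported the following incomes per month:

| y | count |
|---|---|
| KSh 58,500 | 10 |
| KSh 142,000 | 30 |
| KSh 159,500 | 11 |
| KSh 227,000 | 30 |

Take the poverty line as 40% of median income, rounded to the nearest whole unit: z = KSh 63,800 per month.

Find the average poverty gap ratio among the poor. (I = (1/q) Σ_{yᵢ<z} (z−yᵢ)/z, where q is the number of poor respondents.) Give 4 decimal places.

Below z: 10×KSh 58,500 (q = 10 of N = 81).
Relative gaps: 0.0831 (×10); sum = 0.830721.
The income-gap ratio divides by q (the poor only): 0.830721 / 10 = 0.0831.

0.0831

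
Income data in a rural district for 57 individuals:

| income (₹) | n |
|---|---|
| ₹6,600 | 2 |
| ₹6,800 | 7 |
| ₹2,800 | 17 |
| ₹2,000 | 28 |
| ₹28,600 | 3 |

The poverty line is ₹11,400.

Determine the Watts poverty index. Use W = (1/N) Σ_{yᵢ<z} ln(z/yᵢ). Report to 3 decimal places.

Below z: 28×₹2,000, 17×₹2,800, 2×₹6,600, 7×₹6,800 (q = 54 of N = 57).
ln(z/y) terms: ln(11400/2000) = 1.7405 (×28); ln(11400/2800) = 1.4040 (×17); ln(11400/6600) = 0.5465 (×2); ln(11400/6800) = 0.5167 (×7).
W = 77.310872 / 57 = 1.356.

1.356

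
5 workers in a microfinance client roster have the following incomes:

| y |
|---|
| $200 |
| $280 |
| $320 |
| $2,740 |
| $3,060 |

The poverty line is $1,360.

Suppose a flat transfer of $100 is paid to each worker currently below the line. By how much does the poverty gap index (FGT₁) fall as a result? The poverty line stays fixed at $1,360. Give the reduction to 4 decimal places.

Before: below the line — $200, $280, $320; poverty gap index (FGT₁) = 0.482353.
After the $100 transfer: below the line — $300, $380, $420; poverty gap index (FGT₁) = 0.438235.
Reduction = 0.482353 − 0.438235 = 0.0441.

0.0441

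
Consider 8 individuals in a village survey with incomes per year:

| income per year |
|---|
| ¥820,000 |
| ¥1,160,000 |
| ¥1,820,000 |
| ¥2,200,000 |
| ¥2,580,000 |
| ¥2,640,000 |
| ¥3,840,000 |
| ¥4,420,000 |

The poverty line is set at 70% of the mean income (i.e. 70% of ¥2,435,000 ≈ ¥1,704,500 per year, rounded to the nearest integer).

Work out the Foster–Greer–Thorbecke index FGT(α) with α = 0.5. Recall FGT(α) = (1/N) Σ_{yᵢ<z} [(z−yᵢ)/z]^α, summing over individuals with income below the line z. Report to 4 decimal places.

Incomes under z: ¥820,000, ¥1,160,000 (q = 2 of N = 8).
Normalized shortfalls: (1704500−820000)/1704500 = 0.5189; (1704500−1160000)/1704500 = 0.3194.
Raised to α = 0.5: 0.72036; 0.56520.
Sum = 1.285559; FGT(0.5) = 1.285559 / 8 = 0.1607.

0.1607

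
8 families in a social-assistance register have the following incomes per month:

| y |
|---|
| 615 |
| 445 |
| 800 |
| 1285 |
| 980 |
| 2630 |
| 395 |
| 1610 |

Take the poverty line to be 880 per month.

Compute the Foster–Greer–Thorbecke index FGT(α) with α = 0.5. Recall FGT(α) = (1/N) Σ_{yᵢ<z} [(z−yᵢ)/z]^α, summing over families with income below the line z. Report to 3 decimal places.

0.287

Below z: 395, 445, 615, 800 (q = 4 of N = 8).
Relative gaps: (880−395)/880 = 0.5511; (880−445)/880 = 0.4943; (880−615)/880 = 0.3011; (880−800)/880 = 0.0909.
Raised to α = 0.5: 0.74239; 0.70308; 0.54876; 0.30151.
Sum = 2.295734; FGT(0.5) = 2.295734 / 8 = 0.287.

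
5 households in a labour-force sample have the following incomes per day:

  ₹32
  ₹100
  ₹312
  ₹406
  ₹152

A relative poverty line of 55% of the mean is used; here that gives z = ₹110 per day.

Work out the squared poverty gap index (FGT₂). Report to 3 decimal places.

0.102

Incomes under z: ₹32, ₹100 (q = 2 of N = 5).
Gap ratios (z−y)/z: (110−32)/110 = 0.7091; (110−100)/110 = 0.0909.
Squared: 0.5028; 0.0083.
Sum = 0.511074; P₂ = 0.511074 / 5 = 0.102.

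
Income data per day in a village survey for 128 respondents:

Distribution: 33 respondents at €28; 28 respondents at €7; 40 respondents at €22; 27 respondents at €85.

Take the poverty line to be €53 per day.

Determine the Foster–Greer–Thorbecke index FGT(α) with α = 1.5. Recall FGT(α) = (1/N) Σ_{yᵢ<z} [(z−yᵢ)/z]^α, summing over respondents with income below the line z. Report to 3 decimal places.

0.400

Below z: 28×€7, 40×€22, 33×€28 (q = 101 of N = 128).
Relative gaps: (53−7)/53 = 0.8679 (×28); (53−22)/53 = 0.5849 (×40); (53−28)/53 = 0.4717 (×33).
Raised to α = 1.5: 0.80858 (×28); 0.44733 (×40); 0.32396 (×33).
Sum = 51.224265; FGT(1.5) = 51.224265 / 128 = 0.400.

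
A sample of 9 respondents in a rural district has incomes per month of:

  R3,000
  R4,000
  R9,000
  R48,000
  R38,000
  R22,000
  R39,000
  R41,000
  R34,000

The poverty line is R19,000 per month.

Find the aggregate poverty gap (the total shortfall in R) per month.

Below z: R3,000, R4,000, R9,000 (q = 3 of N = 9).
Individual gaps: 19000−3000 = 16000; 19000−4000 = 15000; 19000−9000 = 10000.
Aggregate gap = R41,000.

R41,000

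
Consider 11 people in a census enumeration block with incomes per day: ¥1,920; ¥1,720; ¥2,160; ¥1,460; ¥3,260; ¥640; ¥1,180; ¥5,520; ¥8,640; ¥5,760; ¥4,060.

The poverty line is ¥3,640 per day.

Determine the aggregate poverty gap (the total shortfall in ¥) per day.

¥13,140

Below the line: ¥640, ¥1,180, ¥1,460, ¥1,720, ¥1,920, ¥2,160, ¥3,260 (q = 7 of N = 11).
Individual gaps: 3640−640 = 3000; 3640−1180 = 2460; 3640−1460 = 2180; 3640−1720 = 1920; 3640−1920 = 1720; 3640−2160 = 1480; 3640−3260 = 380.
Aggregate gap = ¥13,140.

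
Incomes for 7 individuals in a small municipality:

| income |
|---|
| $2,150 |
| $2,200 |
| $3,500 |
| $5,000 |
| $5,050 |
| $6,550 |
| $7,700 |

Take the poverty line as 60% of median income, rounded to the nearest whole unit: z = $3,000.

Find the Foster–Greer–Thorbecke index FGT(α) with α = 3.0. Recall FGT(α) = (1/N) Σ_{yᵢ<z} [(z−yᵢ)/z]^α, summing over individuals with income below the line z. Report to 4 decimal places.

Poor units: $2,150, $2,200 (q = 2 of N = 7).
Relative gaps: (3000−2150)/3000 = 0.2833; (3000−2200)/3000 = 0.2667.
Raised to α = 3.0: 0.02275; 0.01896.
Sum = 0.041708; FGT(3.0) = 0.041708 / 7 = 0.0060.

0.0060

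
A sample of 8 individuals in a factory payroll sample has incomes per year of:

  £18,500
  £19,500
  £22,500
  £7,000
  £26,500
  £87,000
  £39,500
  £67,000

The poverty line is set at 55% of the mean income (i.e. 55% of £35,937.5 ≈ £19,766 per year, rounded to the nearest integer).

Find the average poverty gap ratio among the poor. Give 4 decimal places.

0.2411

Below the line: £7,000, £18,500, £19,500 (q = 3 of N = 8).
Relative gaps: 0.6459, 0.0640, 0.0135; sum = 0.723363.
The income-gap ratio divides by q (the poor only): 0.723363 / 3 = 0.2411.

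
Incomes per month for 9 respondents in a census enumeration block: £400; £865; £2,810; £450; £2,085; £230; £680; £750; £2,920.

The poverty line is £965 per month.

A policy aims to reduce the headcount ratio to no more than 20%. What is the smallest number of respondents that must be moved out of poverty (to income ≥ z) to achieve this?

5

Currently q = 6 of N = 9 are below the line (H = 0.667).
A headcount ratio of at most 20% allows at most ⌊0.20 × 9⌋ = 1 poor respondents.
So at least 6 − 1 = 5 must be lifted.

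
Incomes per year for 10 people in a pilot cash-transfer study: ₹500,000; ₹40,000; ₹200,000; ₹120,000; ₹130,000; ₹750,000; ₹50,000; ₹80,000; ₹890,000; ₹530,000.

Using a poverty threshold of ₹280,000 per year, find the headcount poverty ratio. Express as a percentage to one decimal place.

60.0%

6 of the 10 people have income below ₹280,000.
H = 6/10 = 60.0%.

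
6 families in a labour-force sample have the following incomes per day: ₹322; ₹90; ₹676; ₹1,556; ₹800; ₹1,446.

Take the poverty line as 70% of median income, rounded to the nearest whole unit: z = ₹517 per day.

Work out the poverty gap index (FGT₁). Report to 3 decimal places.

0.201

Incomes under z: ₹90, ₹322 (q = 2 of N = 6).
Relative gaps: (517−90)/517 = 0.8259; (517−322)/517 = 0.3772.
Sum of shortfalls = 1.203095; P₁ averages over all N: 1.203095 / 6 = 0.201.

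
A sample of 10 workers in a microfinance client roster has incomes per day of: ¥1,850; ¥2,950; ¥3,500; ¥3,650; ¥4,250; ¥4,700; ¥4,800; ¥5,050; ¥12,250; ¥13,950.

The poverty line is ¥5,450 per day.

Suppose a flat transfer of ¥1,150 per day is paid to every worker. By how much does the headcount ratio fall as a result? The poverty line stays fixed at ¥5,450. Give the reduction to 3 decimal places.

0.300

Before: below the line — ¥1,850, ¥2,950, ¥3,500, ¥3,650, ¥4,250, ¥4,700, ¥4,800, ¥5,050; headcount ratio = 0.80000.
After the ¥1,150 transfer: below the line — ¥3,000, ¥4,100, ¥4,650, ¥4,800, ¥5,400; headcount ratio = 0.50000.
Reduction = 0.80000 − 0.50000 = 0.300.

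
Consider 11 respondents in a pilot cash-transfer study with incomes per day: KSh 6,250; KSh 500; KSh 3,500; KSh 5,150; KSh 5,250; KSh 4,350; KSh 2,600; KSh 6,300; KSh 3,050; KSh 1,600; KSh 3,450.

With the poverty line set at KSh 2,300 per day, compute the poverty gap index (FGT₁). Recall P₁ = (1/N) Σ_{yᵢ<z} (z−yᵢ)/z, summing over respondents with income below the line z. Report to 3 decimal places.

Below the line: KSh 500, KSh 1,600 (q = 2 of N = 11).
Shortfall ratios: (2300−500)/2300 = 0.7826; (2300−1600)/2300 = 0.3043.
Sum of shortfalls = 1.086957; P₁ averages over all N: 1.086957 / 11 = 0.099.

0.099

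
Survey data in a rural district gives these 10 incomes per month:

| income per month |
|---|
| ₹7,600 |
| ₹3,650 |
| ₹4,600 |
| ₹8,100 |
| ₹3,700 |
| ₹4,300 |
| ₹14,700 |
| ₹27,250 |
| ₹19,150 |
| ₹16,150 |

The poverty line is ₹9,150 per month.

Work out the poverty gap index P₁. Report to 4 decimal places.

Below the line: ₹3,650, ₹3,700, ₹4,300, ₹4,600, ₹7,600, ₹8,100 (q = 6 of N = 10).
Shortfall ratios: (9150−3650)/9150 = 0.6011; (9150−3700)/9150 = 0.5956; (9150−4300)/9150 = 0.5301; (9150−4600)/9150 = 0.4973; (9150−7600)/9150 = 0.1694; (9150−8100)/9150 = 0.1148.
Σ = 2.508197. Dividing by the full population N = 10 gives P₁ = 0.2508.

0.2508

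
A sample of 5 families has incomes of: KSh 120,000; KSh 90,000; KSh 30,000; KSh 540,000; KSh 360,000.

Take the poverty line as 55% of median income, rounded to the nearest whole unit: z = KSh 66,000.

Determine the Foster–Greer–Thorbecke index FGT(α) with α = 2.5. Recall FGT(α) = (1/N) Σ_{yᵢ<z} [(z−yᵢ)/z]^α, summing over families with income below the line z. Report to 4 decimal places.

Poor units: KSh 30,000 (q = 1 of N = 5).
Gap ratios (z−y)/z: (66000−30000)/66000 = 0.5455.
Raised to α = 2.5: 0.21973.
Sum = 0.219734; FGT(2.5) = 0.219734 / 5 = 0.0439.

0.0439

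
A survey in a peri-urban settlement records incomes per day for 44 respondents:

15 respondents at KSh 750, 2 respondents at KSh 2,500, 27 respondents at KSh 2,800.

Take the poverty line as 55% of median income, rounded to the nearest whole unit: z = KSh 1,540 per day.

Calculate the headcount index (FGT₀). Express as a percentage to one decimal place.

15 of the 44 respondents have income below KSh 1,540.
H = 15/44 = 34.1%.

34.1%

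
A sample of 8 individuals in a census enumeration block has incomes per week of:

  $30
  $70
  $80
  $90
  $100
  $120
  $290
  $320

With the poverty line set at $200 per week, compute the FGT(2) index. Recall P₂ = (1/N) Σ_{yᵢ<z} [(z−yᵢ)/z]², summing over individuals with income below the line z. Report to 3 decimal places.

Below the line: $30, $70, $80, $90, $100, $120 (q = 6 of N = 8).
Gap ratios (z−y)/z: (200−30)/200 = 0.8500; (200−70)/200 = 0.6500; (200−80)/200 = 0.6000; (200−90)/200 = 0.5500; (200−100)/200 = 0.5000; (200−120)/200 = 0.4000.
Squared: 0.7225; 0.4225; 0.3600; 0.3025; 0.2500; 0.1600.
Sum = 2.217500; P₂ = 2.217500 / 8 = 0.277.

0.277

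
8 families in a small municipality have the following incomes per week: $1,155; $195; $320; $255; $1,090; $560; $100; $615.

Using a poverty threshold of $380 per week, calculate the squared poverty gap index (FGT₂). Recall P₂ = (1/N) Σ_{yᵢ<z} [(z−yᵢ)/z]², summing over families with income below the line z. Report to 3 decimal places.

Incomes under z: $100, $195, $255, $320 (q = 4 of N = 8).
Relative gaps: (380−100)/380 = 0.7368; (380−195)/380 = 0.4868; (380−255)/380 = 0.3289; (380−320)/380 = 0.1579.
Squared: 0.5429; 0.2370; 0.1082; 0.0249.
Sum = 0.913089; P₂ = 0.913089 / 8 = 0.114.

0.114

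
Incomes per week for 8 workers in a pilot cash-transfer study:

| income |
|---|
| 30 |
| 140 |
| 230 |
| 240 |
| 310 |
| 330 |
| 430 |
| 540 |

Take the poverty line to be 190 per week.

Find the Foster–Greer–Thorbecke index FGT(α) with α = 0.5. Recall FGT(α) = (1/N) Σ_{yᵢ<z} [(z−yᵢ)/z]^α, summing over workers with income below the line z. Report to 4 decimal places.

Incomes under z: 30, 140 (q = 2 of N = 8).
Gap ratios (z−y)/z: (190−30)/190 = 0.8421; (190−140)/190 = 0.2632.
Raised to α = 0.5: 0.91766; 0.51299.
Sum = 1.430652; FGT(0.5) = 1.430652 / 8 = 0.1788.

0.1788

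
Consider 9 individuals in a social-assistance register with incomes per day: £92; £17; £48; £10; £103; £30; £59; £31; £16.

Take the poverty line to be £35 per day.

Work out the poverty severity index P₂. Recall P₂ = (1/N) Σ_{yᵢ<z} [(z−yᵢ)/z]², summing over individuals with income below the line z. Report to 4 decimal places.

Incomes under z: £10, £16, £17, £30, £31 (q = 5 of N = 9).
Normalized shortfalls: (35−10)/35 = 0.7143; (35−16)/35 = 0.5429; (35−17)/35 = 0.5143; (35−30)/35 = 0.1429; (35−31)/35 = 0.1143.
Squared: 0.5102; 0.2947; 0.2645; 0.0204; 0.0131.
Sum = 1.102857; P₂ = 1.102857 / 9 = 0.1225.

0.1225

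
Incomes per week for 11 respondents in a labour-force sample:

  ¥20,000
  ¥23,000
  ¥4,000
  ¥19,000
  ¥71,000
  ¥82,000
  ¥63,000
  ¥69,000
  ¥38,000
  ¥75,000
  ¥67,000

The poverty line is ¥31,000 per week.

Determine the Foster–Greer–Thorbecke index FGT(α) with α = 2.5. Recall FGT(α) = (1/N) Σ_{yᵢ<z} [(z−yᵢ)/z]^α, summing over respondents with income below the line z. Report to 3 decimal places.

Below z: ¥4,000, ¥19,000, ¥20,000, ¥23,000 (q = 4 of N = 11).
Normalized shortfalls: (31000−4000)/31000 = 0.8710; (31000−19000)/31000 = 0.3871; (31000−20000)/31000 = 0.3548; (31000−23000)/31000 = 0.2581.
Raised to α = 2.5: 0.70795; 0.09323; 0.07500; 0.03383.
Sum = 0.910017; FGT(2.5) = 0.910017 / 11 = 0.083.

0.083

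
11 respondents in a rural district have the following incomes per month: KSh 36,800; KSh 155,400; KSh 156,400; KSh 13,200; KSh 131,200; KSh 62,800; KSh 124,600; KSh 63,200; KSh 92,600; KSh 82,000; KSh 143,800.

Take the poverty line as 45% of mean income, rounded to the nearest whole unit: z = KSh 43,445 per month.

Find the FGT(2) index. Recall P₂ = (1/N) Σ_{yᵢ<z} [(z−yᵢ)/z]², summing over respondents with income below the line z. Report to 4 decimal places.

Incomes under z: KSh 13,200, KSh 36,800 (q = 2 of N = 11).
Normalized shortfalls: (43445−13200)/43445 = 0.6962; (43445−36800)/43445 = 0.1530.
Squared: 0.4846; 0.0234.
Sum = 0.508044; P₂ = 0.508044 / 11 = 0.0462.

0.0462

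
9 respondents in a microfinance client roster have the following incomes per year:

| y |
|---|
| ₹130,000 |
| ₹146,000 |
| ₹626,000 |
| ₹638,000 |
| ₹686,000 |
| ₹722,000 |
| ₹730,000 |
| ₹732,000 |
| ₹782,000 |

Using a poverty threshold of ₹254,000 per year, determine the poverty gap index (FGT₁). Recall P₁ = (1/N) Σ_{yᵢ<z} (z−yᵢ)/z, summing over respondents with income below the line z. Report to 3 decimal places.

Poor units: ₹130,000, ₹146,000 (q = 2 of N = 9).
Gap ratios (z−y)/z: (254000−130000)/254000 = 0.4882; (254000−146000)/254000 = 0.4252.
Σ = 0.913386. Dividing by the full population N = 9 gives P₁ = 0.101.

0.101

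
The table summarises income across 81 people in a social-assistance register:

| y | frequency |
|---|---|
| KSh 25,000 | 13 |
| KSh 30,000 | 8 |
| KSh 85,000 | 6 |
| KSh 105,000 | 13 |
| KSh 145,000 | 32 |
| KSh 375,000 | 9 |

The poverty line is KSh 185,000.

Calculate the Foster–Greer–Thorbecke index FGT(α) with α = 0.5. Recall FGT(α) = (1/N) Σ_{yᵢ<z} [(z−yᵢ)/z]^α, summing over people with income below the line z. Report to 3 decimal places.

Below z: 13×KSh 25,000, 8×KSh 30,000, 6×KSh 85,000, 13×KSh 105,000, 32×KSh 145,000 (q = 72 of N = 81).
Relative gaps: (185000−25000)/185000 = 0.8649 (×13); (185000−30000)/185000 = 0.8378 (×8); (185000−85000)/185000 = 0.5405 (×6); (185000−105000)/185000 = 0.4324 (×13); (185000−145000)/185000 = 0.2162 (×32).
Raised to α = 0.5: 0.92998 (×13); 0.91533 (×8); 0.73521 (×6); 0.65760 (×13); 0.46499 (×32).
Sum = 47.252166; FGT(0.5) = 47.252166 / 81 = 0.583.

0.583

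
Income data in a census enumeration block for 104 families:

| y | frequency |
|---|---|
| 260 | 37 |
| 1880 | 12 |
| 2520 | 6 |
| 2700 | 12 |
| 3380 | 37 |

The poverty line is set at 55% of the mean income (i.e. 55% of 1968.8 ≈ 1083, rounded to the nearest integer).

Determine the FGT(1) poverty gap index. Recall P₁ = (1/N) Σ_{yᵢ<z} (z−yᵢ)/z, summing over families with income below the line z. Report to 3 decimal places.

Below z: 37×260 (q = 37 of N = 104).
Shortfall ratios: (1083−260)/1083 = 0.7599 (×37).
Σ = 28.117267. Dividing by the full population N = 104 gives P₁ = 0.270.

0.270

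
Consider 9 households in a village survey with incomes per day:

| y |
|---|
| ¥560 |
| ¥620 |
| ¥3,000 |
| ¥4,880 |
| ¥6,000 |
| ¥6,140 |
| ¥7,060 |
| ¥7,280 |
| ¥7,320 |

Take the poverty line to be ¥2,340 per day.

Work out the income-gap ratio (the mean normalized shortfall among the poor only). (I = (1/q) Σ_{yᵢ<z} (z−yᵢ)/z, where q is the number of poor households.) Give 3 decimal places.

0.748

Below the line: ¥560, ¥620 (q = 2 of N = 9).
Shortfall ratios (z−y)/z: 0.7607, 0.7350; sum = 1.495726.
The income-gap ratio divides by q (the poor only): 1.495726 / 2 = 0.748.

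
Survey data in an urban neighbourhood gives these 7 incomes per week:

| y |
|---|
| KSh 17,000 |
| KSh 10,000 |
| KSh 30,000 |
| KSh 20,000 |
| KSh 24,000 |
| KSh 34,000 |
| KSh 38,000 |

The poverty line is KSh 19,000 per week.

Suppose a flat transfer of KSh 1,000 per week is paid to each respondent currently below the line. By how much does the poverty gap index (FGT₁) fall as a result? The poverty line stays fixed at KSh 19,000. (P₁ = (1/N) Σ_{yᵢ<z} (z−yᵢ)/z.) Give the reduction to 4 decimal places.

Before: below the line — KSh 10,000, KSh 17,000; poverty gap index (FGT₁) = 0.082707.
After the KSh 1,000 transfer: below the line — KSh 11,000, KSh 18,000; poverty gap index (FGT₁) = 0.067669.
Reduction = 0.082707 − 0.067669 = 0.0150.

0.0150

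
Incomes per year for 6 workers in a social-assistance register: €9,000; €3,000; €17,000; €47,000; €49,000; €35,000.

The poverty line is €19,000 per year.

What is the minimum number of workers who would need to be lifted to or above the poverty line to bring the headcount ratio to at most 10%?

3 of the 6 workers are poor, so H = 3/6 = 0.500.
A headcount ratio of at most 10% allows at most ⌊0.10 × 6⌋ = 0 poor workers.
So at least 3 − 0 = 3 must be lifted.

3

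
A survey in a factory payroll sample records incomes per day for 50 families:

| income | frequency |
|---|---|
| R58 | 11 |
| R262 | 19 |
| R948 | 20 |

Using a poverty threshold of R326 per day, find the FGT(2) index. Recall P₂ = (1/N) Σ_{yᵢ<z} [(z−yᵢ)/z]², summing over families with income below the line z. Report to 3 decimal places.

Incomes under z: 11×R58, 19×R262 (q = 30 of N = 50).
Shortfall ratios: (326−58)/326 = 0.8221 (×11); (326−262)/326 = 0.1963 (×19).
Squared: 0.6758 (×11); 0.0385 (×19).
Sum = 8.166359; P₂ = 8.166359 / 50 = 0.163.

0.163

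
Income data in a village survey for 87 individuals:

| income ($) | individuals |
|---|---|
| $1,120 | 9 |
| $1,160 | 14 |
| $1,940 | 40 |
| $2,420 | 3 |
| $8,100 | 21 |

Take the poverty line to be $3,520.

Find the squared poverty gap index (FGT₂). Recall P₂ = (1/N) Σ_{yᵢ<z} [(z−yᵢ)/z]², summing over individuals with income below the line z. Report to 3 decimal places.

Incomes under z: 9×$1,120, 14×$1,160, 40×$1,940, 3×$2,420 (q = 66 of N = 87).
Shortfall ratios: (3520−1120)/3520 = 0.6818 (×9); (3520−1160)/3520 = 0.6705 (×14); (3520−1940)/3520 = 0.4489 (×40); (3520−2420)/3520 = 0.3125 (×3).
Squared: 0.4649 (×9); 0.4495 (×14); 0.2015 (×40); 0.0977 (×3).
Sum = 18.829126; P₂ = 18.829126 / 87 = 0.216.

0.216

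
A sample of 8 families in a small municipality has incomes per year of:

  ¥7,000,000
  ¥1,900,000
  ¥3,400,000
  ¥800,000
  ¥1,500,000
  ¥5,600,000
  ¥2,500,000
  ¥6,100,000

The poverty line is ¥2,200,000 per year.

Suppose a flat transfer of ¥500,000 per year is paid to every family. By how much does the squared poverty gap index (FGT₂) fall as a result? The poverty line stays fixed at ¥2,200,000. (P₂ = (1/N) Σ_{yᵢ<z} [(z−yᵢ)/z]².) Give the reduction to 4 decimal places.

0.0436

Before: below the line — ¥800,000, ¥1,500,000, ¥1,900,000; squared poverty gap index (FGT₂) = 0.065599.
After the ¥500,000 transfer: below the line — ¥1,300,000, ¥2,000,000; squared poverty gap index (FGT₂) = 0.021952.
Reduction = 0.065599 − 0.021952 = 0.0436.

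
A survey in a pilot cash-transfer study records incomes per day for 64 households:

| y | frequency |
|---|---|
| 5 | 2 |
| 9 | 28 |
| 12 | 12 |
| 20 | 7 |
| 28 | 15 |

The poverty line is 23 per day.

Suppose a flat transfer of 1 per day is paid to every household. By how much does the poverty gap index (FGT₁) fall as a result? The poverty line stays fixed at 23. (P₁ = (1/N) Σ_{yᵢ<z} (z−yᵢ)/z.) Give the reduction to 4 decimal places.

Before: below the line — 2×5, 28×9, 12×12, 7×20; poverty gap index (FGT₁) = 0.394701.
After the 1 transfer: below the line — 2×6, 28×10, 12×13, 7×21; poverty gap index (FGT₁) = 0.361413.
Reduction = 0.394701 − 0.361413 = 0.0333.

0.0333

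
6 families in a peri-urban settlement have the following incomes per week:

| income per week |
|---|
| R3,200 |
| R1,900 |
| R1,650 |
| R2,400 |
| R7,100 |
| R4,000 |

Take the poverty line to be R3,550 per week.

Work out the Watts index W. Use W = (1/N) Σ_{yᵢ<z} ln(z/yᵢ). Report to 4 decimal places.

Poor units: R1,650, R1,900, R2,400, R3,200 (q = 4 of N = 6).
Log shortfalls: ln(3550/1650) = 0.7662; ln(3550/1900) = 0.6251; ln(3550/2400) = 0.3915; ln(3550/3200) = 0.1038.
W = 1.886542 / 6 = 0.3144.

0.3144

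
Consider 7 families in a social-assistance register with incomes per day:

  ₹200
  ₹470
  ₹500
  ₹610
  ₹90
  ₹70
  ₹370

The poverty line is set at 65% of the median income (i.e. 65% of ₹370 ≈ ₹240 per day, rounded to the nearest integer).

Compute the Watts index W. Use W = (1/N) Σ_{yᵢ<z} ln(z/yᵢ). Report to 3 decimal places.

Below the line: ₹70, ₹90, ₹200 (q = 3 of N = 7).
Log shortfalls: ln(240/70) = 1.2321; ln(240/90) = 0.9808; ln(240/200) = 0.1823.
W = 2.395294 / 7 = 0.342.

0.342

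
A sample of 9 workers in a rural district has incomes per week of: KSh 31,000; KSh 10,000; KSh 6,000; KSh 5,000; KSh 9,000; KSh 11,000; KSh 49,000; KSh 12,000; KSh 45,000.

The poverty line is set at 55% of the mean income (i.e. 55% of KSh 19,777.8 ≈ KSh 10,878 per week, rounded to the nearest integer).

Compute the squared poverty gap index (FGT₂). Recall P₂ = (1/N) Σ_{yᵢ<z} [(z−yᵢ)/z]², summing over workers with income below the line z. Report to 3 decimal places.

0.059

Below the line: KSh 5,000, KSh 6,000, KSh 9,000, KSh 10,000 (q = 4 of N = 9).
Normalized shortfalls: (10878−5000)/10878 = 0.5404; (10878−6000)/10878 = 0.4484; (10878−9000)/10878 = 0.1726; (10878−10000)/10878 = 0.0807.
Squared: 0.2920; 0.2011; 0.0298; 0.0065.
Sum = 0.529393; P₂ = 0.529393 / 9 = 0.059.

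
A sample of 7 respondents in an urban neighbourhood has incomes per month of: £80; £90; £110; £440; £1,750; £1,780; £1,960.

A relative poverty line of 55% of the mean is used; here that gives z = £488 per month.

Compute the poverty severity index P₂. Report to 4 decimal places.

Incomes under z: £80, £90, £110, £440 (q = 4 of N = 7).
Relative gaps: (488−80)/488 = 0.8361; (488−90)/488 = 0.8156; (488−110)/488 = 0.7746; (488−440)/488 = 0.0984.
Squared: 0.6990; 0.6652; 0.6000; 0.0097.
Sum = 1.973831; P₂ = 1.973831 / 7 = 0.2820.

0.2820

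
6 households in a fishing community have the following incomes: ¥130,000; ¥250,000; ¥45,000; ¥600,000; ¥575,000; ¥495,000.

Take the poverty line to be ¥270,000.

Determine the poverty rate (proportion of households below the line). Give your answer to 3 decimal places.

3 of the 6 households have income below ¥270,000.
H = 3/6 = 0.500.

0.500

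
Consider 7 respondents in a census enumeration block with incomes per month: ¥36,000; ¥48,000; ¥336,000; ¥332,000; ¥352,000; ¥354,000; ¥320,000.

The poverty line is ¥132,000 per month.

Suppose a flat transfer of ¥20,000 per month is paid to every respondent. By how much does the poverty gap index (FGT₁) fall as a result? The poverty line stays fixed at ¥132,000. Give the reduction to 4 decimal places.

0.0433

Before: below the line — ¥36,000, ¥48,000; poverty gap index (FGT₁) = 0.194805.
After the ¥20,000 transfer: below the line — ¥56,000, ¥68,000; poverty gap index (FGT₁) = 0.151515.
Reduction = 0.194805 − 0.151515 = 0.0433.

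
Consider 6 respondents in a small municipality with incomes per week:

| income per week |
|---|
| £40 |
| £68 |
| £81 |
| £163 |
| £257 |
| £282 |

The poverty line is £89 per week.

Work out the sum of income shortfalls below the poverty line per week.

Poor units: £40, £68, £81 (q = 3 of N = 6).
Individual gaps: 89−40 = 49; 89−68 = 21; 89−81 = 8.
Aggregate gap = £78.

£78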